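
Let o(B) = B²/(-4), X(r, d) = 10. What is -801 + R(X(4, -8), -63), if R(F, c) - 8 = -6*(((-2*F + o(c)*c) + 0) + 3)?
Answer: -751523/2 ≈ -3.7576e+5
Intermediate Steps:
o(B) = -B²/4 (o(B) = B²*(-¼) = -B²/4)
R(F, c) = -10 + 12*F + 3*c³/2 (R(F, c) = 8 - 6*(((-2*F + (-c²/4)*c) + 0) + 3) = 8 - 6*(((-2*F - c³/4) + 0) + 3) = 8 - 6*((-2*F - c³/4) + 3) = 8 - 6*(3 - 2*F - c³/4) = 8 + (-18 + 12*F + 3*c³/2) = -10 + 12*F + 3*c³/2)
-801 + R(X(4, -8), -63) = -801 + (-10 + 12*10 + (3/2)*(-63)³) = -801 + (-10 + 120 + (3/2)*(-250047)) = -801 + (-10 + 120 - 750141/2) = -801 - 749921/2 = -751523/2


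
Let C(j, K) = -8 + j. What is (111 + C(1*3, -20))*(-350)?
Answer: -37100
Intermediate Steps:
(111 + C(1*3, -20))*(-350) = (111 + (-8 + 1*3))*(-350) = (111 + (-8 + 3))*(-350) = (111 - 5)*(-350) = 106*(-350) = -37100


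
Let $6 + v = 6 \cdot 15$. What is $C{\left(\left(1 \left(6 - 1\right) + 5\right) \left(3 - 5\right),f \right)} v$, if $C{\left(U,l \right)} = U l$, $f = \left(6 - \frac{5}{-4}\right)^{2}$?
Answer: $-88305$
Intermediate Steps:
$f = \frac{841}{16}$ ($f = \left(6 - - \frac{5}{4}\right)^{2} = \left(6 + \frac{5}{4}\right)^{2} = \left(\frac{29}{4}\right)^{2} = \frac{841}{16} \approx 52.563$)
$v = 84$ ($v = -6 + 6 \cdot 15 = -6 + 90 = 84$)
$C{\left(\left(1 \left(6 - 1\right) + 5\right) \left(3 - 5\right),f \right)} v = \left(1 \left(6 - 1\right) + 5\right) \left(3 - 5\right) \frac{841}{16} \cdot 84 = \left(1 \cdot 5 + 5\right) \left(-2\right) \frac{841}{16} \cdot 84 = \left(5 + 5\right) \left(-2\right) \frac{841}{16} \cdot 84 = 10 \left(-2\right) \frac{841}{16} \cdot 84 = \left(-20\right) \frac{841}{16} \cdot 84 = \left(- \frac{4205}{4}\right) 84 = -88305$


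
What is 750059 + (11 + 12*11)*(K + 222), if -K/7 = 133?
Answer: 648672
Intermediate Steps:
K = -931 (K = -7*133 = -931)
750059 + (11 + 12*11)*(K + 222) = 750059 + (11 + 12*11)*(-931 + 222) = 750059 + (11 + 132)*(-709) = 750059 + 143*(-709) = 750059 - 101387 = 648672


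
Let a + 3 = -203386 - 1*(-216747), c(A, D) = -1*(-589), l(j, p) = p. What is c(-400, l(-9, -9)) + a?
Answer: 13947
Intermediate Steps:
c(A, D) = 589
a = 13358 (a = -3 + (-203386 - 1*(-216747)) = -3 + (-203386 + 216747) = -3 + 13361 = 13358)
c(-400, l(-9, -9)) + a = 589 + 13358 = 13947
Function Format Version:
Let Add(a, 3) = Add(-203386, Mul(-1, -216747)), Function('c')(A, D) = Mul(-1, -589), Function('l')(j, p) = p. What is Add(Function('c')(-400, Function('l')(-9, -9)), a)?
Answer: 13947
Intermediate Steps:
Function('c')(A, D) = 589
a = 13358 (a = Add(-3, Add(-203386, Mul(-1, -216747))) = Add(-3, Add(-203386, 216747)) = Add(-3, 13361) = 13358)
Add(Function('c')(-400, Function('l')(-9, -9)), a) = Add(589, 13358) = 13947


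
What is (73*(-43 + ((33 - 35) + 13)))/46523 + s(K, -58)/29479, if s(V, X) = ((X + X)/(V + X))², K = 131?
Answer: -366344615088/7308465134093 ≈ -0.050126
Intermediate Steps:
s(V, X) = 4*X²/(V + X)² (s(V, X) = ((2*X)/(V + X))² = (2*X/(V + X))² = 4*X²/(V + X)²)
(73*(-43 + ((33 - 35) + 13)))/46523 + s(K, -58)/29479 = (73*(-43 + ((33 - 35) + 13)))/46523 + (4*(-58)²/(131 - 58)²)/29479 = (73*(-43 + (-2 + 13)))*(1/46523) + (4*3364/73²)*(1/29479) = (73*(-43 + 11))*(1/46523) + (4*3364*(1/5329))*(1/29479) = (73*(-32))*(1/46523) + (13456/5329)*(1/29479) = -2336*1/46523 + 13456/157093591 = -2336/46523 + 13456/157093591 = -366344615088/7308465134093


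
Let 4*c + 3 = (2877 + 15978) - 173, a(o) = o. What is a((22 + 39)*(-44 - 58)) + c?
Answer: -6209/4 ≈ -1552.3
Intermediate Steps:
c = 18679/4 (c = -3/4 + ((2877 + 15978) - 173)/4 = -3/4 + (18855 - 173)/4 = -3/4 + (1/4)*18682 = -3/4 + 9341/2 = 18679/4 ≈ 4669.8)
a((22 + 39)*(-44 - 58)) + c = (22 + 39)*(-44 - 58) + 18679/4 = 61*(-102) + 18679/4 = -6222 + 18679/4 = -6209/4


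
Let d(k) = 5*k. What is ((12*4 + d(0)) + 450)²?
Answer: 248004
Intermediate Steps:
((12*4 + d(0)) + 450)² = ((12*4 + 5*0) + 450)² = ((48 + 0) + 450)² = (48 + 450)² = 498² = 248004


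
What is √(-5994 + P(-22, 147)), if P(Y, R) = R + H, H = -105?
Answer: 8*I*√93 ≈ 77.149*I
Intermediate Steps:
P(Y, R) = -105 + R (P(Y, R) = R - 105 = -105 + R)
√(-5994 + P(-22, 147)) = √(-5994 + (-105 + 147)) = √(-5994 + 42) = √(-5952) = 8*I*√93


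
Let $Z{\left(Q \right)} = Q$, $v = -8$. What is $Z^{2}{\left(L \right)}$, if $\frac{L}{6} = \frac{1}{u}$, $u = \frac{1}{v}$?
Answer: $2304$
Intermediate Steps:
$u = - \frac{1}{8}$ ($u = \frac{1}{-8} = - \frac{1}{8} \approx -0.125$)
$L = -48$ ($L = \frac{6}{- \frac{1}{8}} = 6 \left(-8\right) = -48$)
$Z^{2}{\left(L \right)} = \left(-48\right)^{2} = 2304$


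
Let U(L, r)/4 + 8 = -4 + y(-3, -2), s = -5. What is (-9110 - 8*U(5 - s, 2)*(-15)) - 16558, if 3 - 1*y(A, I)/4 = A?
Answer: -19908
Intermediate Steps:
y(A, I) = 12 - 4*A
U(L, r) = 48 (U(L, r) = -32 + 4*(-4 + (12 - 4*(-3))) = -32 + 4*(-4 + (12 + 12)) = -32 + 4*(-4 + 24) = -32 + 4*20 = -32 + 80 = 48)
(-9110 - 8*U(5 - s, 2)*(-15)) - 16558 = (-9110 - 8*48*(-15)) - 16558 = (-9110 - 384*(-15)) - 16558 = (-9110 + 5760) - 16558 = -3350 - 16558 = -19908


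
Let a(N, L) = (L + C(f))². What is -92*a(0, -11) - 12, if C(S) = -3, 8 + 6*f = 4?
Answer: -18044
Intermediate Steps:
f = -⅔ (f = -4/3 + (⅙)*4 = -4/3 + ⅔ = -⅔ ≈ -0.66667)
a(N, L) = (-3 + L)² (a(N, L) = (L - 3)² = (-3 + L)²)
-92*a(0, -11) - 12 = -92*(-3 - 11)² - 12 = -92*(-14)² - 12 = -92*196 - 12 = -18032 - 12 = -18044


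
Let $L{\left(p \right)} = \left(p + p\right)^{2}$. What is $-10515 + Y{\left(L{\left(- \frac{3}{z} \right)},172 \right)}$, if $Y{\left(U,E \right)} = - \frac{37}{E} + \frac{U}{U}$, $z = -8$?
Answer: $- \frac{1808445}{172} \approx -10514.0$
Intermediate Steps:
$L{\left(p \right)} = 4 p^{2}$ ($L{\left(p \right)} = \left(2 p\right)^{2} = 4 p^{2}$)
$Y{\left(U,E \right)} = 1 - \frac{37}{E}$ ($Y{\left(U,E \right)} = - \frac{37}{E} + 1 = 1 - \frac{37}{E}$)
$-10515 + Y{\left(L{\left(- \frac{3}{z} \right)},172 \right)} = -10515 + \frac{-37 + 172}{172} = -10515 + \frac{1}{172} \cdot 135 = -10515 + \frac{135}{172} = - \frac{1808445}{172}$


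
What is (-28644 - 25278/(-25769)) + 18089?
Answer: -271966517/25769 ≈ -10554.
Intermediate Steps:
(-28644 - 25278/(-25769)) + 18089 = (-28644 - 25278*(-1/25769)) + 18089 = (-28644 + 25278/25769) + 18089 = -738101958/25769 + 18089 = -271966517/25769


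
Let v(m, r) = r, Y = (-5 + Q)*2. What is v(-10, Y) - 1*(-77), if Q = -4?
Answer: 59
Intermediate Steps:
Y = -18 (Y = (-5 - 4)*2 = -9*2 = -18)
v(-10, Y) - 1*(-77) = -18 - 1*(-77) = -18 + 77 = 59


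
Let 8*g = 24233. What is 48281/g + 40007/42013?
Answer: 17196926855/1018101029 ≈ 16.891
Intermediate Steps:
g = 24233/8 (g = (1/8)*24233 = 24233/8 ≈ 3029.1)
48281/g + 40007/42013 = 48281/(24233/8) + 40007/42013 = 48281*(8/24233) + 40007*(1/42013) = 386248/24233 + 40007/42013 = 17196926855/1018101029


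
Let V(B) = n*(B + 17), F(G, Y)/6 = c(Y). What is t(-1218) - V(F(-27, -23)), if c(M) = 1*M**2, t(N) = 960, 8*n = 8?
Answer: -2231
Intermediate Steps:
n = 1 (n = (1/8)*8 = 1)
c(M) = M**2
F(G, Y) = 6*Y**2
V(B) = 17 + B (V(B) = 1*(B + 17) = 1*(17 + B) = 17 + B)
t(-1218) - V(F(-27, -23)) = 960 - (17 + 6*(-23)**2) = 960 - (17 + 6*529) = 960 - (17 + 3174) = 960 - 1*3191 = 960 - 3191 = -2231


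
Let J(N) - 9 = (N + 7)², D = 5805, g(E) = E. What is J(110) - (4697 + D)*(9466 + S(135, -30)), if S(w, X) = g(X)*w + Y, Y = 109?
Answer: -58009852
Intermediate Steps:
S(w, X) = 109 + X*w (S(w, X) = X*w + 109 = 109 + X*w)
J(N) = 9 + (7 + N)² (J(N) = 9 + (N + 7)² = 9 + (7 + N)²)
J(110) - (4697 + D)*(9466 + S(135, -30)) = (9 + (7 + 110)²) - (4697 + 5805)*(9466 + (109 - 30*135)) = (9 + 117²) - 10502*(9466 + (109 - 4050)) = (9 + 13689) - 10502*(9466 - 3941) = 13698 - 10502*5525 = 13698 - 1*58023550 = 13698 - 58023550 = -58009852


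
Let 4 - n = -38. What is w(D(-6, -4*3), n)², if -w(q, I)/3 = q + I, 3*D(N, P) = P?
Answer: 12996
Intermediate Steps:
D(N, P) = P/3
n = 42 (n = 4 - 1*(-38) = 4 + 38 = 42)
w(q, I) = -3*I - 3*q (w(q, I) = -3*(q + I) = -3*(I + q) = -3*I - 3*q)
w(D(-6, -4*3), n)² = (-3*42 - (-4)*3)² = (-126 - (-12))² = (-126 - 3*(-4))² = (-126 + 12)² = (-114)² = 12996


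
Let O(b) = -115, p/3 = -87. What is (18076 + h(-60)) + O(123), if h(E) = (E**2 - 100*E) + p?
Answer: 27300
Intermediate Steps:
p = -261 (p = 3*(-87) = -261)
h(E) = -261 + E**2 - 100*E (h(E) = (E**2 - 100*E) - 261 = -261 + E**2 - 100*E)
(18076 + h(-60)) + O(123) = (18076 + (-261 + (-60)**2 - 100*(-60))) - 115 = (18076 + (-261 + 3600 + 6000)) - 115 = (18076 + 9339) - 115 = 27415 - 115 = 27300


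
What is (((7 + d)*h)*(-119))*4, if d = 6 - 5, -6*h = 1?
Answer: 1904/3 ≈ 634.67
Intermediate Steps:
h = -⅙ (h = -⅙*1 = -⅙ ≈ -0.16667)
d = 1
(((7 + d)*h)*(-119))*4 = (((7 + 1)*(-⅙))*(-119))*4 = ((8*(-⅙))*(-119))*4 = -4/3*(-119)*4 = (476/3)*4 = 1904/3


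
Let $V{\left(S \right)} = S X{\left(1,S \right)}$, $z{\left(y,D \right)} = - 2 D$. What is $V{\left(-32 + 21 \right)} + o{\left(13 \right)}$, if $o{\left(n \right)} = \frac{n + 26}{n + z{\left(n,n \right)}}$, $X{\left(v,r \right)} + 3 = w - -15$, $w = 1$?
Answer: $-146$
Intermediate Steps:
$X{\left(v,r \right)} = 13$ ($X{\left(v,r \right)} = -3 + \left(1 - -15\right) = -3 + \left(1 + 15\right) = -3 + 16 = 13$)
$o{\left(n \right)} = - \frac{26 + n}{n}$ ($o{\left(n \right)} = \frac{n + 26}{n - 2 n} = \frac{26 + n}{\left(-1\right) n} = \left(26 + n\right) \left(- \frac{1}{n}\right) = - \frac{26 + n}{n}$)
$V{\left(S \right)} = 13 S$ ($V{\left(S \right)} = S 13 = 13 S$)
$V{\left(-32 + 21 \right)} + o{\left(13 \right)} = 13 \left(-32 + 21\right) + \frac{-26 - 13}{13} = 13 \left(-11\right) + \frac{-26 - 13}{13} = -143 + \frac{1}{13} \left(-39\right) = -143 - 3 = -146$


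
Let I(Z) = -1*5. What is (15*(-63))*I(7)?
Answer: 4725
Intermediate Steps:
I(Z) = -5
(15*(-63))*I(7) = (15*(-63))*(-5) = -945*(-5) = 4725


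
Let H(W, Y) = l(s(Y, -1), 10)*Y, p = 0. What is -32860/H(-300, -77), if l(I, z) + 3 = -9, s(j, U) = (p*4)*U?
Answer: -8215/231 ≈ -35.563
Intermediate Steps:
s(j, U) = 0 (s(j, U) = (0*4)*U = 0*U = 0)
l(I, z) = -12 (l(I, z) = -3 - 9 = -12)
H(W, Y) = -12*Y
-32860/H(-300, -77) = -32860/((-12*(-77))) = -32860/924 = -32860*1/924 = -8215/231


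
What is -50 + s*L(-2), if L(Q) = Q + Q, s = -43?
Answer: 122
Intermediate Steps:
L(Q) = 2*Q
-50 + s*L(-2) = -50 - 86*(-2) = -50 - 43*(-4) = -50 + 172 = 122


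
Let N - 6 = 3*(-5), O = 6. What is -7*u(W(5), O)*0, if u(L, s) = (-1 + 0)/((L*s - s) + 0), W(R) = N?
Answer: 0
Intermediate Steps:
N = -9 (N = 6 + 3*(-5) = 6 - 15 = -9)
W(R) = -9
u(L, s) = -1/(-s + L*s) (u(L, s) = -1/((-s + L*s) + 0) = -1/(-s + L*s))
-7*u(W(5), O)*0 = -(-7)/(6*(-1 - 9))*0 = -(-7)/(6*(-10))*0 = -(-7)*(-1)/(6*10)*0 = -7*1/60*0 = -7/60*0 = 0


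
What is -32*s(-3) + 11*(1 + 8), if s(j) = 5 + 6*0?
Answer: -61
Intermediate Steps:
s(j) = 5 (s(j) = 5 + 0 = 5)
-32*s(-3) + 11*(1 + 8) = -32*5 + 11*(1 + 8) = -160 + 11*9 = -160 + 99 = -61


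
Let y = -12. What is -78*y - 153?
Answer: 783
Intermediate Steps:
-78*y - 153 = -78*(-12) - 153 = 936 - 153 = 783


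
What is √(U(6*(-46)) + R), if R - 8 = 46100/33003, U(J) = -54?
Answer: I*√5397963346/11001 ≈ 6.6786*I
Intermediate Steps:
R = 310124/33003 (R = 8 + 46100/33003 = 310124/33003 ≈ 9.3968)
√(U(6*(-46)) + R) = √(-54 + 310124/33003) = √(-1472038/33003) = I*√5397963346/11001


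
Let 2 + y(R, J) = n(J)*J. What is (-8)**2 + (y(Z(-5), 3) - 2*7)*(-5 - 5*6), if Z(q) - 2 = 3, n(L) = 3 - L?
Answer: 624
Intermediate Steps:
Z(q) = 5 (Z(q) = 2 + 3 = 5)
y(R, J) = -2 + J*(3 - J) (y(R, J) = -2 + (3 - J)*J = -2 + J*(3 - J))
(-8)**2 + (y(Z(-5), 3) - 2*7)*(-5 - 5*6) = (-8)**2 + ((-2 - 1*3*(-3 + 3)) - 2*7)*(-5 - 5*6) = 64 + ((-2 - 1*3*0) - 14)*(-5 - 30) = 64 + ((-2 + 0) - 14)*(-35) = 64 + (-2 - 14)*(-35) = 64 - 16*(-35) = 64 + 560 = 624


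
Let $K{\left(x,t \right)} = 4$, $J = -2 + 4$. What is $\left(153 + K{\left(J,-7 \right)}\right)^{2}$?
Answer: $24649$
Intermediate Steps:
$J = 2$
$\left(153 + K{\left(J,-7 \right)}\right)^{2} = \left(153 + 4\right)^{2} = 157^{2} = 24649$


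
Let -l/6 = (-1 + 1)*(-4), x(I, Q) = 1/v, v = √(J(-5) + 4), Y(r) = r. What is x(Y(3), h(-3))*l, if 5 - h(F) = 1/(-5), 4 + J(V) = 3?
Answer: 0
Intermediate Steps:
J(V) = -1 (J(V) = -4 + 3 = -1)
v = √3 (v = √(-1 + 4) = √3 ≈ 1.7320)
h(F) = 26/5 (h(F) = 5 - 1/(-5) = 5 - 1*(-⅕) = 5 + ⅕ = 26/5)
x(I, Q) = √3/3 (x(I, Q) = 1/(√3) = √3/3)
l = 0 (l = -6*(-1 + 1)*(-4) = -0*(-4) = -6*0 = 0)
x(Y(3), h(-3))*l = (√3/3)*0 = 0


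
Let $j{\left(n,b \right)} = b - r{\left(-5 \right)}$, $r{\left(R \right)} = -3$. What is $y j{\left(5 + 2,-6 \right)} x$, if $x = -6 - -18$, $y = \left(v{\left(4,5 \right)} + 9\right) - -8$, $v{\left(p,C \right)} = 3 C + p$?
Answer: $-1296$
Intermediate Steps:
$v{\left(p,C \right)} = p + 3 C$
$j{\left(n,b \right)} = 3 + b$ ($j{\left(n,b \right)} = b - -3 = b + 3 = 3 + b$)
$y = 36$ ($y = \left(\left(4 + 3 \cdot 5\right) + 9\right) - -8 = \left(\left(4 + 15\right) + 9\right) + 8 = \left(19 + 9\right) + 8 = 28 + 8 = 36$)
$x = 12$ ($x = -6 + 18 = 12$)
$y j{\left(5 + 2,-6 \right)} x = 36 \left(3 - 6\right) 12 = 36 \left(-3\right) 12 = \left(-108\right) 12 = -1296$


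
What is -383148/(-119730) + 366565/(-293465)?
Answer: 2285056679/1171218815 ≈ 1.9510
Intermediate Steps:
-383148/(-119730) + 366565/(-293465) = -383148*(-1/119730) + 366565*(-1/293465) = 63858/19955 - 73313/58693 = 2285056679/1171218815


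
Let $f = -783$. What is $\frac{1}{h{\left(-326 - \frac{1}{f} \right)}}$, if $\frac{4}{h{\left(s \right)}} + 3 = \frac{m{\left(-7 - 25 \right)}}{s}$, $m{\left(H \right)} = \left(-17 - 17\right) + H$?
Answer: $- \frac{714093}{1021028} \approx -0.69939$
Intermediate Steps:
$m{\left(H \right)} = -34 + H$
$h{\left(s \right)} = \frac{4}{-3 - \frac{66}{s}}$ ($h{\left(s \right)} = \frac{4}{-3 + \frac{-34 - 32}{s}} = \frac{4}{-3 - \frac{66}{s}}$)
$\frac{1}{h{\left(-326 - \frac{1}{f} \right)}} = \frac{1}{\left(-4\right) \left(-326 - \frac{1}{-783}\right) \frac{1}{66 + 3 \left(-326 - \frac{1}{-783}\right)}} = \frac{1}{\left(-4\right) \left(-326 - - \frac{1}{783}\right) \frac{1}{66 + 3 \left(-326 - - \frac{1}{783}\right)}} = \frac{1}{\left(-4\right) \left(-326 + \frac{1}{783}\right) \frac{1}{66 + 3 \left(-326 + \frac{1}{783}\right)}} = \frac{1}{\left(-4\right) \left(- \frac{255257}{783}\right) \frac{1}{66 + 3 \left(- \frac{255257}{783}\right)}} = \frac{1}{\left(-4\right) \left(- \frac{255257}{783}\right) \frac{1}{66 - \frac{255257}{261}}} = \frac{1}{\left(-4\right) \left(- \frac{255257}{783}\right) \frac{1}{- \frac{238031}{261}}} = \frac{1}{\left(-4\right) \left(- \frac{255257}{783}\right) \left(- \frac{261}{238031}\right)} = \frac{1}{- \frac{1021028}{714093}} = - \frac{714093}{1021028}$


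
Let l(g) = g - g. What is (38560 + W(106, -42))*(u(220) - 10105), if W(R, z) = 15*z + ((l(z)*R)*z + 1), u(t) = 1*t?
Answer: -374947935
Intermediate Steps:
l(g) = 0
u(t) = t
W(R, z) = 1 + 15*z (W(R, z) = 15*z + ((0*R)*z + 1) = 15*z + (0*z + 1) = 15*z + (0 + 1) = 15*z + 1 = 1 + 15*z)
(38560 + W(106, -42))*(u(220) - 10105) = (38560 + (1 + 15*(-42)))*(220 - 10105) = (38560 + (1 - 630))*(-9885) = (38560 - 629)*(-9885) = 37931*(-9885) = -374947935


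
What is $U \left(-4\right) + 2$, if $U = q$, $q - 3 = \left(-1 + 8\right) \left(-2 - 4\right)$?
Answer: $158$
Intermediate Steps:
$q = -39$ ($q = 3 + \left(-1 + 8\right) \left(-2 - 4\right) = 3 + 7 \left(-6\right) = 3 - 42 = -39$)
$U = -39$
$U \left(-4\right) + 2 = \left(-39\right) \left(-4\right) + 2 = 156 + 2 = 158$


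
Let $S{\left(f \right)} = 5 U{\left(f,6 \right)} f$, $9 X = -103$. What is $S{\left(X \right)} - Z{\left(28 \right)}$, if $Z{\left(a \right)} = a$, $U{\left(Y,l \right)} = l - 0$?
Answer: $- \frac{1114}{3} \approx -371.33$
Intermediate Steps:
$X = - \frac{103}{9}$ ($X = \frac{1}{9} \left(-103\right) = - \frac{103}{9} \approx -11.444$)
$U{\left(Y,l \right)} = l$ ($U{\left(Y,l \right)} = l + 0 = l$)
$S{\left(f \right)} = 30 f$ ($S{\left(f \right)} = 5 \cdot 6 f = 30 f$)
$S{\left(X \right)} - Z{\left(28 \right)} = 30 \left(- \frac{103}{9}\right) - 28 = - \frac{1030}{3} - 28 = - \frac{1114}{3}$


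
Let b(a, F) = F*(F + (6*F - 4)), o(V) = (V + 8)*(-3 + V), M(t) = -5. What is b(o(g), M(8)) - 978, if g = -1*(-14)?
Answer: -783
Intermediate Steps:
g = 14
o(V) = (-3 + V)*(8 + V) (o(V) = (8 + V)*(-3 + V) = (-3 + V)*(8 + V))
b(a, F) = F*(-4 + 7*F) (b(a, F) = F*(F + (-4 + 6*F)) = F*(-4 + 7*F))
b(o(g), M(8)) - 978 = -5*(-4 + 7*(-5)) - 978 = -5*(-4 - 35) - 978 = -5*(-39) - 978 = 195 - 978 = -783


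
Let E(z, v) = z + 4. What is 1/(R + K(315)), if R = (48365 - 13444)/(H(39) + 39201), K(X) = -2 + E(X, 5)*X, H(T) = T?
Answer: 39240/3942987841 ≈ 9.9519e-6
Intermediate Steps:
E(z, v) = 4 + z
K(X) = -2 + X*(4 + X) (K(X) = -2 + (4 + X)*X = -2 + X*(4 + X))
R = 34921/39240 (R = (48365 - 13444)/(39 + 39201) = 34921/39240 ≈ 0.88993)
1/(R + K(315)) = 1/(34921/39240 + (-2 + 315*(4 + 315))) = 1/(34921/39240 + (-2 + 315*319)) = 1/(34921/39240 + (-2 + 100485)) = 1/(34921/39240 + 100483) = 1/(3942987841/39240) = 39240/3942987841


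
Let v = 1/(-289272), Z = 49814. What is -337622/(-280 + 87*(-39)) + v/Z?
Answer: 4865063945236103/52927178533584 ≈ 91.920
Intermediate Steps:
v = -1/289272 ≈ -3.4570e-6
-337622/(-280 + 87*(-39)) + v/Z = -337622/(-280 + 87*(-39)) - 1/289272/49814 = -337622/(-280 - 3393) - 1/289272*1/49814 = -337622/(-3673) - 1/14409795408 = -337622*(-1/3673) - 1/14409795408 = 337622/3673 - 1/14409795408 = 4865063945236103/52927178533584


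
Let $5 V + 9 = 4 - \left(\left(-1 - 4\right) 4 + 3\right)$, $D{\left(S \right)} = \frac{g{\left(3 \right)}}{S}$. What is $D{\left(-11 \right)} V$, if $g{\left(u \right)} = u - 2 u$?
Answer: $\frac{36}{55} \approx 0.65455$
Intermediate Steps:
$g{\left(u \right)} = - u$ ($g{\left(u \right)} = u - 2 u = - u$)
$D{\left(S \right)} = - \frac{3}{S}$ ($D{\left(S \right)} = \frac{\left(-1\right) 3}{S} = - \frac{3}{S}$)
$V = \frac{12}{5}$ ($V = - \frac{9}{5} + \frac{4 - \left(\left(-1 - 4\right) 4 + 3\right)}{5} = - \frac{9}{5} + \frac{4 - \left(\left(-5\right) 4 + 3\right)}{5} = - \frac{9}{5} + \frac{4 - \left(-20 + 3\right)}{5} = - \frac{9}{5} + \frac{4 - -17}{5} = - \frac{9}{5} + \frac{4 + 17}{5} = - \frac{9}{5} + \frac{1}{5} \cdot 21 = - \frac{9}{5} + \frac{21}{5} = \frac{12}{5} \approx 2.4$)
$D{\left(-11 \right)} V = - \frac{3}{-11} \cdot \frac{12}{5} = \left(-3\right) \left(- \frac{1}{11}\right) \frac{12}{5} = \frac{3}{11} \cdot \frac{12}{5} = \frac{36}{55}$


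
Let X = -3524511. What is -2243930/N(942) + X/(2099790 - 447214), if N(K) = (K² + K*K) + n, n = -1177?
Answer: -766089605557/225455985952 ≈ -3.3980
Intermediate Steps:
N(K) = -1177 + 2*K² (N(K) = (K² + K*K) - 1177 = (K² + K²) - 1177 = 2*K² - 1177 = -1177 + 2*K²)
-2243930/N(942) + X/(2099790 - 447214) = -2243930/(-1177 + 2*942²) - 3524511/(2099790 - 447214) = -2243930/(-1177 + 2*887364) - 3524511/1652576 = -2243930/(-1177 + 1774728) - 3524511*1/1652576 = -2243930/1773551 - 3524511/1652576 = -2243930*1/1773551 - 3524511/1652576 = -172610/136427 - 3524511/1652576 = -766089605557/225455985952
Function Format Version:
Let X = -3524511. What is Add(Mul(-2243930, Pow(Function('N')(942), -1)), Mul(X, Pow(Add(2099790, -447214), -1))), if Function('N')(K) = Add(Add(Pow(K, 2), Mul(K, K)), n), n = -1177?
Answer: Rational(-766089605557, 225455985952) ≈ -3.3980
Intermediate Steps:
Function('N')(K) = Add(-1177, Mul(2, Pow(K, 2))) (Function('N')(K) = Add(Add(Pow(K, 2), Mul(K, K)), -1177) = Add(Add(Pow(K, 2), Pow(K, 2)), -1177) = Add(Mul(2, Pow(K, 2)), -1177) = Add(-1177, Mul(2, Pow(K, 2))))
Add(Mul(-2243930, Pow(Function('N')(942), -1)), Mul(X, Pow(Add(2099790, -447214), -1))) = Add(Mul(-2243930, Pow(Add(-1177, Mul(2, Pow(942, 2))), -1)), Mul(-3524511, Pow(Add(2099790, -447214), -1))) = Add(Mul(-2243930, Pow(Add(-1177, Mul(2, 887364)), -1)), Mul(-3524511, Pow(1652576, -1))) = Add(Mul(-2243930, Pow(Add(-1177, 1774728), -1)), Mul(-3524511, Rational(1, 1652576))) = Add(Mul(-2243930, Pow(1773551, -1)), Rational(-3524511, 1652576)) = Add(Mul(-2243930, Rational(1, 1773551)), Rational(-3524511, 1652576)) = Add(Rational(-172610, 136427), Rational(-3524511, 1652576)) = Rational(-766089605557, 225455985952)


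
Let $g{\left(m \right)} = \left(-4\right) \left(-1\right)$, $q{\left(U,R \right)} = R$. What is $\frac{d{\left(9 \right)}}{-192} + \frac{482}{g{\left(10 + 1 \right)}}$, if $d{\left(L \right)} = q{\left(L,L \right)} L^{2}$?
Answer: $\frac{7469}{64} \approx 116.7$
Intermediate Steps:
$d{\left(L \right)} = L^{3}$ ($d{\left(L \right)} = L L^{2} = L^{3}$)
$g{\left(m \right)} = 4$
$\frac{d{\left(9 \right)}}{-192} + \frac{482}{g{\left(10 + 1 \right)}} = \frac{9^{3}}{-192} + \frac{482}{4} = 729 \left(- \frac{1}{192}\right) + 482 \cdot \frac{1}{4} = - \frac{243}{64} + \frac{241}{2} = \frac{7469}{64}$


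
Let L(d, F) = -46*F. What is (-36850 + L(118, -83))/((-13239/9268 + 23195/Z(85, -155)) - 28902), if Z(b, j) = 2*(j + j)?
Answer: 2372589464/2078733697 ≈ 1.1414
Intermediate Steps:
Z(b, j) = 4*j (Z(b, j) = 2*(2*j) = 4*j)
(-36850 + L(118, -83))/((-13239/9268 + 23195/Z(85, -155)) - 28902) = (-36850 - 46*(-83))/((-13239/9268 + 23195/((4*(-155)))) - 28902) = (-36850 + 3818)/((-13239*1/9268 + 23195/(-620)) - 28902) = -33032/((-13239/9268 + 23195*(-1/620)) - 28902) = -33032/((-13239/9268 - 4639/124) - 28902) = -33032/(-2789743/71827 - 28902) = -33032/(-2078733697/71827) = -33032*(-71827/2078733697) = 2372589464/2078733697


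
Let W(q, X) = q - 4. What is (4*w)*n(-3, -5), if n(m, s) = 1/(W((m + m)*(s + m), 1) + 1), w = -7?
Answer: -28/45 ≈ -0.62222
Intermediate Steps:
W(q, X) = -4 + q
n(m, s) = 1/(-3 + 2*m*(m + s)) (n(m, s) = 1/((-4 + (m + m)*(s + m)) + 1) = 1/((-4 + (2*m)*(m + s)) + 1) = 1/((-4 + 2*m*(m + s)) + 1) = 1/(-3 + 2*m*(m + s)))
(4*w)*n(-3, -5) = (4*(-7))/(-3 + 2*(-3)*(-3 - 5)) = -28/(-3 + 2*(-3)*(-8)) = -28/(-3 + 48) = -28/45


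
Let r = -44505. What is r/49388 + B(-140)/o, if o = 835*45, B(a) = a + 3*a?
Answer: -339986531/371150820 ≈ -0.91603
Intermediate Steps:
B(a) = 4*a
o = 37575
r/49388 + B(-140)/o = -44505/49388 + (4*(-140))/37575 = -44505*1/49388 - 560*1/37575 = -44505/49388 - 112/7515 = -339986531/371150820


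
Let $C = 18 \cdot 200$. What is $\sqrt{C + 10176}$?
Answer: $4 \sqrt{861} \approx 117.37$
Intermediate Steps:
$C = 3600$
$\sqrt{C + 10176} = \sqrt{3600 + 10176} = \sqrt{13776} = 4 \sqrt{861}$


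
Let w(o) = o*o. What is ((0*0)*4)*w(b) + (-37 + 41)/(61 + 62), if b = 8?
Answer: 4/123 ≈ 0.032520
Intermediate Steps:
w(o) = o²
((0*0)*4)*w(b) + (-37 + 41)/(61 + 62) = ((0*0)*4)*8² + (-37 + 41)/(61 + 62) = (0*4)*64 + 4/123 = 0*64 + 4*(1/123) = 0 + 4/123 = 4/123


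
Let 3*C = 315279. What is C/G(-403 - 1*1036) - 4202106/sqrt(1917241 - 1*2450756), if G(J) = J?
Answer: -105093/1439 + 4202106*I*sqrt(533515)/533515 ≈ -73.032 + 5753.0*I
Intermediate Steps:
C = 105093 (C = (1/3)*315279 = 105093)
C/G(-403 - 1*1036) - 4202106/sqrt(1917241 - 1*2450756) = 105093/(-403 - 1*1036) - 4202106/sqrt(1917241 - 1*2450756) = 105093/(-403 - 1036) - 4202106/sqrt(1917241 - 2450756) = 105093/(-1439) - 4202106*(-I*sqrt(533515)/533515) = 105093*(-1/1439) - 4202106*(-I*sqrt(533515)/533515) = -105093/1439 - (-4202106)*I*sqrt(533515)/533515 = -105093/1439 + 4202106*I*sqrt(533515)/533515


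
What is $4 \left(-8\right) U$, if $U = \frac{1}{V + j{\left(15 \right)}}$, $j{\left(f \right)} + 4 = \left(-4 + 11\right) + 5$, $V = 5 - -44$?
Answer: $- \frac{32}{57} \approx -0.5614$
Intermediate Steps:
$V = 49$ ($V = 5 + 44 = 49$)
$j{\left(f \right)} = 8$ ($j{\left(f \right)} = -4 + \left(\left(-4 + 11\right) + 5\right) = -4 + \left(7 + 5\right) = -4 + 12 = 8$)
$U = \frac{1}{57}$ ($U = \frac{1}{49 + 8} = \frac{1}{57} \approx 0.017544$)
$4 \left(-8\right) U = 4 \left(-8\right) \frac{1}{57} = \left(-32\right) \frac{1}{57} = - \frac{32}{57}$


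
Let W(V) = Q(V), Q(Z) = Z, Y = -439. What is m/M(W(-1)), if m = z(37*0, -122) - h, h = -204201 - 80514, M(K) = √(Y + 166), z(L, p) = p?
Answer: -284593*I*√273/273 ≈ -17224.0*I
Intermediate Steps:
W(V) = V
M(K) = I*√273 (M(K) = √(-439 + 166) = √(-273) = I*√273)
h = -284715
m = 284593 (m = -122 - 1*(-284715) = -122 + 284715 = 284593)
m/M(W(-1)) = 284593/((I*√273)) = 284593*(-I*√273/273) = -284593*I*√273/273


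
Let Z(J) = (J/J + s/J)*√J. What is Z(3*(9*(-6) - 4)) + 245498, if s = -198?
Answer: 245498 + 62*I*√174/29 ≈ 2.455e+5 + 28.201*I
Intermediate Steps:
Z(J) = √J*(1 - 198/J) (Z(J) = (J/J - 198/J)*√J = (1 - 198/J)*√J = √J*(1 - 198/J))
Z(3*(9*(-6) - 4)) + 245498 = (-198 + 3*(9*(-6) - 4))/√(3*(9*(-6) - 4)) + 245498 = (-198 + 3*(-54 - 4))/√(3*(-54 - 4)) + 245498 = (-198 + 3*(-58))/√(3*(-58)) + 245498 = (-198 - 174)/√(-174) + 245498 = -I*√174/174*(-372) + 245498 = 62*I*√174/29 + 245498 = 245498 + 62*I*√174/29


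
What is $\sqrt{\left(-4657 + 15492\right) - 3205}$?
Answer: $\sqrt{7630} \approx 87.35$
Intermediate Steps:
$\sqrt{\left(-4657 + 15492\right) - 3205} = \sqrt{10835 - 3205} = \sqrt{7630}$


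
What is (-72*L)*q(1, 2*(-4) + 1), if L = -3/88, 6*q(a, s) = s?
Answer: -63/22 ≈ -2.8636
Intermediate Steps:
q(a, s) = s/6
L = -3/88 (L = -3*1/88 = -3/88 ≈ -0.034091)
(-72*L)*q(1, 2*(-4) + 1) = (-72*(-3/88))*((2*(-4) + 1)/6) = 27*((-8 + 1)/6)/11 = 27*((⅙)*(-7))/11 = (27/11)*(-7/6) = -63/22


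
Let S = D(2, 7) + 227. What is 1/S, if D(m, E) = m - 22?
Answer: 1/207 ≈ 0.0048309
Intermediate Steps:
D(m, E) = -22 + m
S = 207 (S = (-22 + 2) + 227 = -20 + 227 = 207)
1/S = 1/207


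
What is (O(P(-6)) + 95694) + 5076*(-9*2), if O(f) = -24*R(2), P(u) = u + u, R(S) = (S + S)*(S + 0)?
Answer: 4134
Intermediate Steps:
R(S) = 2*S² (R(S) = (2*S)*S = 2*S²)
P(u) = 2*u
O(f) = -192 (O(f) = -48*2² = -48*4 = -24*8 = -192)
(O(P(-6)) + 95694) + 5076*(-9*2) = (-192 + 95694) + 5076*(-9*2) = 95502 + 5076*(-18) = 95502 - 91368 = 4134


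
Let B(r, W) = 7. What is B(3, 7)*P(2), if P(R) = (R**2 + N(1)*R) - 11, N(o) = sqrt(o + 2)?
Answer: -49 + 14*sqrt(3) ≈ -24.751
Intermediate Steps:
N(o) = sqrt(2 + o)
P(R) = -11 + R**2 + R*sqrt(3) (P(R) = (R**2 + sqrt(2 + 1)*R) - 11 = (R**2 + sqrt(3)*R) - 11 = (R**2 + R*sqrt(3)) - 11 = -11 + R**2 + R*sqrt(3))
B(3, 7)*P(2) = 7*(-11 + 2**2 + 2*sqrt(3)) = 7*(-11 + 4 + 2*sqrt(3)) = 7*(-7 + 2*sqrt(3)) = -49 + 14*sqrt(3)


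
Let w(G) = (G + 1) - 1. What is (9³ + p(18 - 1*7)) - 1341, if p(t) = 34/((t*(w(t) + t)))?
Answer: -74035/121 ≈ -611.86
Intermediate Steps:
w(G) = G (w(G) = (1 + G) - 1 = G)
p(t) = 17/t² (p(t) = 34/((t*(t + t))) = 34/((t*(2*t))) = 34/((2*t²)) = 34*(1/(2*t²)) = 17/t²)
(9³ + p(18 - 1*7)) - 1341 = (9³ + 17/(18 - 1*7)²) - 1341 = (729 + 17/(18 - 7)²) - 1341 = (729 + 17/11²) - 1341 = (729 + 17*(1/121)) - 1341 = (729 + 17/121) - 1341 = 88226/121 - 1341 = -74035/121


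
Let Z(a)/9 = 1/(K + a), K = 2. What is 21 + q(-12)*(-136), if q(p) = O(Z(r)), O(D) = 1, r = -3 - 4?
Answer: -115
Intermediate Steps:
r = -7
Z(a) = 9/(2 + a)
q(p) = 1
21 + q(-12)*(-136) = 21 + 1*(-136) = 21 - 136 = -115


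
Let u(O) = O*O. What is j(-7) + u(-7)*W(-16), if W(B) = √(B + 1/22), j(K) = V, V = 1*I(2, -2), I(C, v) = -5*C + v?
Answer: -12 + 147*I*√858/22 ≈ -12.0 + 195.72*I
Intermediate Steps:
u(O) = O²
I(C, v) = v - 5*C
V = -12 (V = 1*(-2 - 5*2) = 1*(-2 - 10) = 1*(-12) = -12)
j(K) = -12
W(B) = √(1/22 + B) (W(B) = √(B + 1/22) = √(1/22 + B))
j(-7) + u(-7)*W(-16) = -12 + (-7)²*(√(22 + 484*(-16))/22) = -12 + 49*(√(22 - 7744)/22) = -12 + 49*(√(-7722)/22) = -12 + 49*((3*I*√858)/22) = -12 + 49*(3*I*√858/22) = -12 + 147*I*√858/22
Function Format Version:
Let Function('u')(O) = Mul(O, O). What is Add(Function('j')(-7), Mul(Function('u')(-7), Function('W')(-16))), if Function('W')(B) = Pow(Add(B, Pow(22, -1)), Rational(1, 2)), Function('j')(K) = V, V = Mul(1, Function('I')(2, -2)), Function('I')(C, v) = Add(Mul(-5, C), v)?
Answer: Add(-12, Mul(Rational(147, 22), I, Pow(858, Rational(1, 2)))) ≈ Add(-12.000, Mul(195.72, I))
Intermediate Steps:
Function('u')(O) = Pow(O, 2)
Function('I')(C, v) = Add(v, Mul(-5, C))
V = -12 (V = Mul(1, Add(-2, Mul(-5, 2))) = Mul(1, Add(-2, -10)) = Mul(1, -12) = -12)
Function('j')(K) = -12
Function('W')(B) = Pow(Add(Rational(1, 22), B), Rational(1, 2)) (Function('W')(B) = Pow(Add(B, Rational(1, 22)), Rational(1, 2)) = Pow(Add(Rational(1, 22), B), Rational(1, 2)))
Add(Function('j')(-7), Mul(Function('u')(-7), Function('W')(-16))) = Add(-12, Mul(Pow(-7, 2), Mul(Rational(1, 22), Pow(Add(22, Mul(484, -16)), Rational(1, 2))))) = Add(-12, Mul(49, Mul(Rational(1, 22), Pow(Add(22, -7744), Rational(1, 2))))) = Add(-12, Mul(49, Mul(Rational(1, 22), Pow(-7722, Rational(1, 2))))) = Add(-12, Mul(49, Mul(Rational(1, 22), Mul(3, I, Pow(858, Rational(1, 2)))))) = Add(-12, Mul(49, Mul(Rational(3, 22), I, Pow(858, Rational(1, 2))))) = Add(-12, Mul(Rational(147, 22), I, Pow(858, Rational(1, 2))))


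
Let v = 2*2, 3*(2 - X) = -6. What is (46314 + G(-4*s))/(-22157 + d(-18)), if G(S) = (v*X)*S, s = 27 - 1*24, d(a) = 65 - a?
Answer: -7687/3679 ≈ -2.0894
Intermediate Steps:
X = 4 (X = 2 - ⅓*(-6) = 2 + 2 = 4)
v = 4
s = 3 (s = 27 - 24 = 3)
G(S) = 16*S (G(S) = (4*4)*S = 16*S)
(46314 + G(-4*s))/(-22157 + d(-18)) = (46314 + 16*(-4*3))/(-22157 + (65 - 1*(-18))) = (46314 + 16*(-12))/(-22157 + (65 + 18)) = (46314 - 192)/(-22157 + 83) = 46122/(-22074) = 46122*(-1/22074) = -7687/3679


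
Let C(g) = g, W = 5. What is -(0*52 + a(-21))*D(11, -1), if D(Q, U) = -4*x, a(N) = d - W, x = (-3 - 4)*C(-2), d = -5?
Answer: -560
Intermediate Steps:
x = 14 (x = (-3 - 4)*(-2) = -7*(-2) = 14)
a(N) = -10 (a(N) = -5 - 1*5 = -5 - 5 = -10)
D(Q, U) = -56 (D(Q, U) = -4*14 = -56)
-(0*52 + a(-21))*D(11, -1) = -(0*52 - 10)*(-56) = -(0 - 10)*(-56) = -(-10)*(-56) = -1*560 = -560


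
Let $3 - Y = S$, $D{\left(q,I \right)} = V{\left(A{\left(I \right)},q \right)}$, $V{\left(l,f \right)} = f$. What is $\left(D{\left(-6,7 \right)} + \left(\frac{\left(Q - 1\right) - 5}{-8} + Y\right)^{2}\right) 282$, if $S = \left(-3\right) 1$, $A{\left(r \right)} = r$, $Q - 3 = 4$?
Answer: $\frac{257325}{32} \approx 8041.4$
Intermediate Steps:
$Q = 7$ ($Q = 3 + 4 = 7$)
$D{\left(q,I \right)} = q$
$S = -3$
$Y = 6$ ($Y = 3 - -3 = 3 + 3 = 6$)
$\left(D{\left(-6,7 \right)} + \left(\frac{\left(Q - 1\right) - 5}{-8} + Y\right)^{2}\right) 282 = \left(-6 + \left(\frac{\left(7 - 1\right) - 5}{-8} + 6\right)^{2}\right) 282 = \left(-6 + \left(\left(6 - 5\right) \left(- \frac{1}{8}\right) + 6\right)^{2}\right) 282 = \left(-6 + \left(1 \left(- \frac{1}{8}\right) + 6\right)^{2}\right) 282 = \left(-6 + \left(- \frac{1}{8} + 6\right)^{2}\right) 282 = \left(-6 + \left(\frac{47}{8}\right)^{2}\right) 282 = \left(-6 + \frac{2209}{64}\right) 282 = \frac{1825}{64} \cdot 282 = \frac{257325}{32}$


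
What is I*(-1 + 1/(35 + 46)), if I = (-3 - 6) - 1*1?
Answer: 800/81 ≈ 9.8765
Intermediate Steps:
I = -10 (I = -9 - 1 = -10)
I*(-1 + 1/(35 + 46)) = -10*(-1 + 1/(35 + 46)) = -10*(-1 + 1/81) = -10*(-80/81) = 800/81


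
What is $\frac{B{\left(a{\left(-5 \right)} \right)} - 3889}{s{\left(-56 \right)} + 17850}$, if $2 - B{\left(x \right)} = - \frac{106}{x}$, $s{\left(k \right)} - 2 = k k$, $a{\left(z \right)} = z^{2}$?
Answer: $- \frac{97069}{524700} \approx -0.185$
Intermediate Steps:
$s{\left(k \right)} = 2 + k^{2}$ ($s{\left(k \right)} = 2 + k k = 2 + k^{2}$)
$B{\left(x \right)} = 2 + \frac{106}{x}$ ($B{\left(x \right)} = 2 - - \frac{106}{x} = 2 + \frac{106}{x}$)
$\frac{B{\left(a{\left(-5 \right)} \right)} - 3889}{s{\left(-56 \right)} + 17850} = \frac{\left(2 + \frac{106}{\left(-5\right)^{2}}\right) - 3889}{\left(2 + \left(-56\right)^{2}\right) + 17850} = \frac{\left(2 + \frac{106}{25}\right) - 3889}{\left(2 + 3136\right) + 17850} = \frac{\left(2 + 106 \cdot \frac{1}{25}\right) - 3889}{3138 + 17850} = \frac{\left(2 + \frac{106}{25}\right) - 3889}{20988} = \left(\frac{156}{25} - 3889\right) \frac{1}{20988} = \left(- \frac{97069}{25}\right) \frac{1}{20988} = - \frac{97069}{524700}$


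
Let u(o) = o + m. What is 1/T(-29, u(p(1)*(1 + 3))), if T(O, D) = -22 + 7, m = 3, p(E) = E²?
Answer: -1/15 ≈ -0.066667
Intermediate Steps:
u(o) = 3 + o (u(o) = o + 3 = 3 + o)
T(O, D) = -15
1/T(-29, u(p(1)*(1 + 3))) = 1/(-15) = -1/15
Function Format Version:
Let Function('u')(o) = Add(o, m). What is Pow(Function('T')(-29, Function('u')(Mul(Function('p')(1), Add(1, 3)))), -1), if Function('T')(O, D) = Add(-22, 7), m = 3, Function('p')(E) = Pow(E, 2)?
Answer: Rational(-1, 15) ≈ -0.066667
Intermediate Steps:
Function('u')(o) = Add(3, o) (Function('u')(o) = Add(o, 3) = Add(3, o))
Function('T')(O, D) = -15
Pow(Function('T')(-29, Function('u')(Mul(Function('p')(1), Add(1, 3)))), -1) = Pow(-15, -1) = Rational(-1, 15)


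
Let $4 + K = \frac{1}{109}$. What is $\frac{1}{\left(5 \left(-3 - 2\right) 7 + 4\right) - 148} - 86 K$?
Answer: $\frac{11933681}{34771} \approx 343.21$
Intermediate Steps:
$K = - \frac{435}{109}$ ($K = -4 + \frac{1}{109} = - \frac{435}{109} \approx -3.9908$)
$\frac{1}{\left(5 \left(-3 - 2\right) 7 + 4\right) - 148} - 86 K = \frac{1}{\left(5 \left(-3 - 2\right) 7 + 4\right) - 148} - - \frac{37410}{109} = \frac{1}{\left(5 \left(-5\right) 7 + 4\right) - 148} + \frac{37410}{109} = \frac{1}{\left(\left(-25\right) 7 + 4\right) - 148} + \frac{37410}{109} = \frac{1}{\left(-175 + 4\right) - 148} + \frac{37410}{109} = \frac{1}{-171 - 148} + \frac{37410}{109} = \frac{1}{-319} + \frac{37410}{109} = - \frac{1}{319} + \frac{37410}{109} = \frac{11933681}{34771}$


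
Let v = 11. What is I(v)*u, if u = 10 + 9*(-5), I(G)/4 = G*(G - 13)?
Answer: 3080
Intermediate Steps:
I(G) = 4*G*(-13 + G) (I(G) = 4*(G*(G - 13)) = 4*(G*(-13 + G)) = 4*G*(-13 + G))
u = -35 (u = 10 - 45 = -35)
I(v)*u = (4*11*(-13 + 11))*(-35) = (4*11*(-2))*(-35) = -88*(-35) = 3080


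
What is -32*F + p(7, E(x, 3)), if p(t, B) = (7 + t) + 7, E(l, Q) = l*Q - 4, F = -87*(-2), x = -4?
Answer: -5547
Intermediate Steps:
F = 174
E(l, Q) = -4 + Q*l (E(l, Q) = Q*l - 4 = -4 + Q*l)
p(t, B) = 14 + t
-32*F + p(7, E(x, 3)) = -32*174 + (14 + 7) = -5568 + 21 = -5547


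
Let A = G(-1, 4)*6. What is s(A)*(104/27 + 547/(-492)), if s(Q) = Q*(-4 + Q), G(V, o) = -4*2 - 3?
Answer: 4671205/369 ≈ 12659.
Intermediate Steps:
G(V, o) = -11 (G(V, o) = -8 - 3 = -11)
A = -66 (A = -11*6 = -66)
s(A)*(104/27 + 547/(-492)) = (-66*(-4 - 66))*(104/27 + 547/(-492)) = (-66*(-70))*(104*(1/27) + 547*(-1/492)) = 4620*(104/27 - 547/492) = 4620*(12133/4428) = 4671205/369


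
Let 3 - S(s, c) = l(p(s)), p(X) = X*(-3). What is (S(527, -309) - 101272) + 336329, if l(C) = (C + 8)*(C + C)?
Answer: -4738766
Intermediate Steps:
p(X) = -3*X
l(C) = 2*C*(8 + C) (l(C) = (8 + C)*(2*C) = 2*C*(8 + C))
S(s, c) = 3 + 6*s*(8 - 3*s) (S(s, c) = 3 - 2*(-3*s)*(8 - 3*s) = 3 - (-6)*s*(8 - 3*s) = 3 + 6*s*(8 - 3*s))
(S(527, -309) - 101272) + 336329 = ((3 - 18*527² + 48*527) - 101272) + 336329 = ((3 - 18*277729 + 25296) - 101272) + 336329 = ((3 - 4999122 + 25296) - 101272) + 336329 = (-4973823 - 101272) + 336329 = -5075095 + 336329 = -4738766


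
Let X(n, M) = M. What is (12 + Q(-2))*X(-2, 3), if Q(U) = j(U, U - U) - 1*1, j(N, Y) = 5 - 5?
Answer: 33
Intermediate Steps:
j(N, Y) = 0
Q(U) = -1 (Q(U) = 0 - 1*1 = 0 - 1 = -1)
(12 + Q(-2))*X(-2, 3) = (12 - 1)*3 = 11*3 = 33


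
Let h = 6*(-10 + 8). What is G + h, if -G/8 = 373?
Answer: -2996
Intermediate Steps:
G = -2984 (G = -8*373 = -2984)
h = -12 (h = 6*(-2) = -12)
G + h = -2984 - 12 = -2996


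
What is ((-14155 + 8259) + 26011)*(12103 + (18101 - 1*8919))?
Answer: 428147775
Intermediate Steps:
((-14155 + 8259) + 26011)*(12103 + (18101 - 1*8919)) = (-5896 + 26011)*(12103 + (18101 - 8919)) = 20115*(12103 + 9182) = 20115*21285 = 428147775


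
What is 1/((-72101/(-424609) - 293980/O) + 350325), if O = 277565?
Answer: 23571319417/8257601511992574 ≈ 2.8545e-6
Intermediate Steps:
1/((-72101/(-424609) - 293980/O) + 350325) = 1/((-72101/(-424609) - 293980/277565) + 350325) = 1/((-72101*(-1/424609) - 293980*1/277565) + 350325) = 1/((72101/424609 - 58796/55513) + 350325) = 1/(-20962767951/23571319417 + 350325) = 1/(8257601511992574/23571319417) = 23571319417/8257601511992574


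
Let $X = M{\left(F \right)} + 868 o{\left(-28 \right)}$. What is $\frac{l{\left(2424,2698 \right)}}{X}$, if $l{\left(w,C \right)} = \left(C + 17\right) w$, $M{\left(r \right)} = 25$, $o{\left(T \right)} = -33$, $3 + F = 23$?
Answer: $- \frac{6581160}{28619} \approx -229.96$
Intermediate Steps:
$F = 20$ ($F = -3 + 23 = 20$)
$l{\left(w,C \right)} = w \left(17 + C\right)$ ($l{\left(w,C \right)} = \left(17 + C\right) w = w \left(17 + C\right)$)
$X = -28619$ ($X = 25 + 868 \left(-33\right) = 25 - 28644 = -28619$)
$\frac{l{\left(2424,2698 \right)}}{X} = \frac{2424 \left(17 + 2698\right)}{-28619} = 2424 \cdot 2715 \left(- \frac{1}{28619}\right) = 6581160 \left(- \frac{1}{28619}\right) = - \frac{6581160}{28619}$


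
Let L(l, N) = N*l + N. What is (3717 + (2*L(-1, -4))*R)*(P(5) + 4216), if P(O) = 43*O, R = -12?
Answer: 16470027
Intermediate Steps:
L(l, N) = N + N*l
(3717 + (2*L(-1, -4))*R)*(P(5) + 4216) = (3717 + (2*(-4*(1 - 1)))*(-12))*(43*5 + 4216) = (3717 + (2*(-4*0))*(-12))*(215 + 4216) = (3717 + (2*0)*(-12))*4431 = (3717 + 0*(-12))*4431 = (3717 + 0)*4431 = 3717*4431 = 16470027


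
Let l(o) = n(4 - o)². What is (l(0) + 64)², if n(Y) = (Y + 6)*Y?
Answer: 2768896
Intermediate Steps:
n(Y) = Y*(6 + Y) (n(Y) = (6 + Y)*Y = Y*(6 + Y))
l(o) = (4 - o)²*(10 - o)² (l(o) = ((4 - o)*(6 + (4 - o)))² = ((4 - o)*(10 - o))² = (4 - o)²*(10 - o)²)
(l(0) + 64)² = ((-10 + 0)²*(-4 + 0)² + 64)² = ((-10)²*(-4)² + 64)² = (100*16 + 64)² = (1600 + 64)² = 1664² = 2768896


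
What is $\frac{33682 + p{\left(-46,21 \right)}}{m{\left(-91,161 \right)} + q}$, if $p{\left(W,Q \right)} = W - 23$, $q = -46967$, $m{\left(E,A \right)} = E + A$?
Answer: $- \frac{33613}{46897} \approx -0.71674$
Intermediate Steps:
$m{\left(E,A \right)} = A + E$
$p{\left(W,Q \right)} = -23 + W$
$\frac{33682 + p{\left(-46,21 \right)}}{m{\left(-91,161 \right)} + q} = \frac{33682 - 69}{\left(161 - 91\right) - 46967} = \frac{33682 - 69}{70 - 46967} = \frac{33613}{-46897} = 33613 \left(- \frac{1}{46897}\right) = - \frac{33613}{46897}$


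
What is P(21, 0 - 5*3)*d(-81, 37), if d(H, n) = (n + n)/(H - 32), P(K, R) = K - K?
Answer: 0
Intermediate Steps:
P(K, R) = 0
d(H, n) = 2*n/(-32 + H) (d(H, n) = (2*n)/(-32 + H) = 2*n/(-32 + H))
P(21, 0 - 5*3)*d(-81, 37) = 0*(2*37/(-32 - 81)) = 0*(2*37/(-113)) = 0*(2*37*(-1/113)) = 0*(-74/113) = 0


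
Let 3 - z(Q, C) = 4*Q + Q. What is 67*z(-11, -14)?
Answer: 3886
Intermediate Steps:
z(Q, C) = 3 - 5*Q (z(Q, C) = 3 - (4*Q + Q) = 3 - 5*Q)
67*z(-11, -14) = 67*(3 - 5*(-11)) = 67*(3 + 55) = 67*58 = 3886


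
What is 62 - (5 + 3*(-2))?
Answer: 63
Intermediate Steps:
62 - (5 + 3*(-2)) = 62 - (5 - 6) = 62 - 1*(-1) = 62 + 1 = 63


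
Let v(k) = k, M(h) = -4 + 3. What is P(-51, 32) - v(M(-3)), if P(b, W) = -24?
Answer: -23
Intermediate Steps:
M(h) = -1
P(-51, 32) - v(M(-3)) = -24 - 1*(-1) = -24 + 1 = -23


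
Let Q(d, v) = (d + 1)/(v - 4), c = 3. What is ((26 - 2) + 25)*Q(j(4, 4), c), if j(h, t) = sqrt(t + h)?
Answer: -49 - 98*sqrt(2) ≈ -187.59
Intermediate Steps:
j(h, t) = sqrt(h + t)
Q(d, v) = (1 + d)/(-4 + v)
((26 - 2) + 25)*Q(j(4, 4), c) = ((26 - 2) + 25)*((1 + sqrt(4 + 4))/(-4 + 3)) = (24 + 25)*((1 + sqrt(8))/(-1)) = 49*(-(1 + 2*sqrt(2))) = 49*(-1 - 2*sqrt(2)) = -49 - 98*sqrt(2)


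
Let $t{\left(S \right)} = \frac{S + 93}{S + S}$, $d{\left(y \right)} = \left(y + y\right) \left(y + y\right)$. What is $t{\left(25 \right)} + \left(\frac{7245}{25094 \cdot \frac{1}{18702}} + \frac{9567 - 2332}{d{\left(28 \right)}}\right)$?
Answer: $\frac{5316033742753}{983684800} \approx 5404.2$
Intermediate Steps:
$d{\left(y \right)} = 4 y^{2}$ ($d{\left(y \right)} = 2 y 2 y = 4 y^{2}$)
$t{\left(S \right)} = \frac{93 + S}{2 S}$
$t{\left(25 \right)} + \left(\frac{7245}{25094 \cdot \frac{1}{18702}} + \frac{9567 - 2332}{d{\left(28 \right)}}\right) = \frac{93 + 25}{2 \cdot 25} + \left(\frac{7245}{25094 \cdot \frac{1}{18702}} + \frac{9567 - 2332}{4 \cdot 28^{2}}\right) = \frac{1}{2} \cdot \frac{1}{25} \cdot 118 + \left(\frac{7245}{25094 \cdot \frac{1}{18702}} + \frac{9567 - 2332}{4 \cdot 784}\right) = \frac{59}{25} + \left(\frac{7245}{\frac{12547}{9351}} + \frac{7235}{3136}\right) = \frac{59}{25} + \left(7245 \cdot \frac{9351}{12547} + 7235 \cdot \frac{1}{3136}\right) = \frac{59}{25} + \left(\frac{67747995}{12547} + \frac{7235}{3136}\right) = \frac{59}{25} + \frac{212548489865}{39347392} = \frac{5316033742753}{983684800}$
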